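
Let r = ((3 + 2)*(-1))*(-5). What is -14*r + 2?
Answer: -348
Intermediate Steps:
r = 25 (r = (5*(-1))*(-5) = -5*(-5) = 25)
-14*r + 2 = -14*25 + 2 = -350 + 2 = -348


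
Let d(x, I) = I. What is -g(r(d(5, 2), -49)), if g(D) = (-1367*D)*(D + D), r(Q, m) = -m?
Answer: 6564334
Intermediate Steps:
g(D) = -2734*D² (g(D) = (-1367*D)*(2*D) = -2734*D²)
-g(r(d(5, 2), -49)) = -(-2734)*(-1*(-49))² = -(-2734)*49² = -(-2734)*2401 = -1*(-6564334) = 6564334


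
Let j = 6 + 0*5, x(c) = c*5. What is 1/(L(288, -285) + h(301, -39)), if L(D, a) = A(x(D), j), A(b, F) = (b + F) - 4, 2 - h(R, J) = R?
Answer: 1/1143 ≈ 0.00087489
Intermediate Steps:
x(c) = 5*c
j = 6 (j = 6 + 0 = 6)
h(R, J) = 2 - R
A(b, F) = -4 + F + b (A(b, F) = (F + b) - 4 = -4 + F + b)
L(D, a) = 2 + 5*D (L(D, a) = -4 + 6 + 5*D = 2 + 5*D)
1/(L(288, -285) + h(301, -39)) = 1/((2 + 5*288) + (2 - 1*301)) = 1/((2 + 1440) + (2 - 301)) = 1/(1442 - 299) = 1/1143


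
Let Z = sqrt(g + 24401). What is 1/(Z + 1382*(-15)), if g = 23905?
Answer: -3455/71614099 - sqrt(48306)/429684594 ≈ -4.8756e-5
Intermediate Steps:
Z = sqrt(48306) (Z = sqrt(23905 + 24401) = sqrt(48306) ≈ 219.79)
1/(Z + 1382*(-15)) = 1/(sqrt(48306) + 1382*(-15)) = 1/(sqrt(48306) - 20730) = 1/(-20730 + sqrt(48306))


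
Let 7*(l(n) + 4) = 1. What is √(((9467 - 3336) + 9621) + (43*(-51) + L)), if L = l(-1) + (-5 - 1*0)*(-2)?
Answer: 2*√166173/7 ≈ 116.47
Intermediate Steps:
l(n) = -27/7 (l(n) = -4 + (⅐)*1 = -4 + ⅐ = -27/7)
L = 43/7 (L = -27/7 + (-5 - 1*0)*(-2) = -27/7 + (-5 + 0)*(-2) = -27/7 - 5*(-2) = -27/7 + 10 = 43/7 ≈ 6.1429)
√(((9467 - 3336) + 9621) + (43*(-51) + L)) = √(((9467 - 3336) + 9621) + (43*(-51) + 43/7)) = √((6131 + 9621) + (-2193 + 43/7)) = √(15752 - 15308/7) = √(94956/7) = 2*√166173/7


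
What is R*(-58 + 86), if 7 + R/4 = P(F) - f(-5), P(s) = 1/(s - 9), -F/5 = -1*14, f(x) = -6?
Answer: -6720/61 ≈ -110.16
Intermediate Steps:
F = 70 (F = -(-5)*14 = -5*(-14) = 70)
P(s) = 1/(-9 + s)
R = -240/61 (R = -28 + 4*(1/(-9 + 70) - 1*(-6)) = -28 + 4*(1/61 + 6) = -28 + 4*(367/61) = -28 + 1468/61 = -240/61 ≈ -3.9344)
R*(-58 + 86) = -240*(-58 + 86)/61 = -240/61*28 = -6720/61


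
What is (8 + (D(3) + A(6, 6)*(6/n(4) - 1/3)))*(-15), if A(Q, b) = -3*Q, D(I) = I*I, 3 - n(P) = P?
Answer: -1965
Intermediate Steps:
n(P) = 3 - P
D(I) = I**2
(8 + (D(3) + A(6, 6)*(6/n(4) - 1/3)))*(-15) = (8 + (3**2 + (-3*6)*(6/(3 - 1*4) - 1/3)))*(-15) = (8 + (9 - 18*(6/(3 - 4) - 1*1/3)))*(-15) = (8 + (9 - 18*(6/(-1) - 1/3)))*(-15) = (8 + (9 - 18*(6*(-1) - 1/3)))*(-15) = (8 + (9 - 18*(-6 - 1/3)))*(-15) = (8 + (9 - 18*(-19/3)))*(-15) = (8 + (9 + 114))*(-15) = (8 + 123)*(-15) = 131*(-15) = -1965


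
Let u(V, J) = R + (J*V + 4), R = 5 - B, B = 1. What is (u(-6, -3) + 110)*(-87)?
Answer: -11832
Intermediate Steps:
R = 4 (R = 5 - 1*1 = 5 - 1 = 4)
u(V, J) = 8 + J*V (u(V, J) = 4 + (J*V + 4) = 4 + (4 + J*V) = 8 + J*V)
(u(-6, -3) + 110)*(-87) = ((8 - 3*(-6)) + 110)*(-87) = ((8 + 18) + 110)*(-87) = (26 + 110)*(-87) = 136*(-87) = -11832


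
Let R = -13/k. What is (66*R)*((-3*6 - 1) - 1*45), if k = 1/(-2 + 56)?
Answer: 2965248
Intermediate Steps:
k = 1/54 ≈ 0.018519
R = -702 (R = -13/1/54 = -13*54 = -702)
(66*R)*((-3*6 - 1) - 1*45) = (66*(-702))*((-3*6 - 1) - 1*45) = -46332*((-18 - 1) - 45) = -46332*(-19 - 45) = -46332*(-64) = 2965248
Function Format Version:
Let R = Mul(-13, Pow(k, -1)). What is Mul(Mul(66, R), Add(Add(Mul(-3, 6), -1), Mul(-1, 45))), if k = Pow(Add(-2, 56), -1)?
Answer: 2965248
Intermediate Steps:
k = Rational(1, 54) (k = Pow(54, -1) = Rational(1, 54) ≈ 0.018519)
R = -702 (R = Mul(-13, Pow(Rational(1, 54), -1)) = Mul(-13, 54) = -702)
Mul(Mul(66, R), Add(Add(Mul(-3, 6), -1), Mul(-1, 45))) = Mul(Mul(66, -702), Add(Add(Mul(-3, 6), -1), Mul(-1, 45))) = Mul(-46332, Add(Add(-18, -1), -45)) = Mul(-46332, Add(-19, -45)) = Mul(-46332, -64) = 2965248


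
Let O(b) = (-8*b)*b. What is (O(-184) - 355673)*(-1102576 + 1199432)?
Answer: -60682317976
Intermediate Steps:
O(b) = -8*b²
(O(-184) - 355673)*(-1102576 + 1199432) = (-8*(-184)² - 355673)*(-1102576 + 1199432) = (-8*33856 - 355673)*96856 = (-270848 - 355673)*96856 = -626521*96856 = -60682317976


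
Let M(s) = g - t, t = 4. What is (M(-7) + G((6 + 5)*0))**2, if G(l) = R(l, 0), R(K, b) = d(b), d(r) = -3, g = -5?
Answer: 144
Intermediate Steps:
M(s) = -9 (M(s) = -5 - 1*4 = -5 - 4 = -9)
R(K, b) = -3
G(l) = -3
(M(-7) + G((6 + 5)*0))**2 = (-9 - 3)**2 = (-12)**2 = 144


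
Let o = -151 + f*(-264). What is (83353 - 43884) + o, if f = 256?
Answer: -28266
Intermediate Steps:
o = -67735 (o = -151 + 256*(-264) = -151 - 67584 = -67735)
(83353 - 43884) + o = (83353 - 43884) - 67735 = 39469 - 67735 = -28266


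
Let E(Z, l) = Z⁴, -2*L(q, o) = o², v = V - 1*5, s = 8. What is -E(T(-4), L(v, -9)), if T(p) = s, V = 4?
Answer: -4096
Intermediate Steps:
T(p) = 8
v = -1 (v = 4 - 1*5 = 4 - 5 = -1)
L(q, o) = -o²/2
-E(T(-4), L(v, -9)) = -1*8⁴ = -1*4096 = -4096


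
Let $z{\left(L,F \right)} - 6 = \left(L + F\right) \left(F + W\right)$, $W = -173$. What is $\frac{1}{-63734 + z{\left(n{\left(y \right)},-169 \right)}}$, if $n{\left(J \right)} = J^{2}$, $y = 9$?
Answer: $- \frac{1}{33632} \approx -2.9734 \cdot 10^{-5}$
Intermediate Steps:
$z{\left(L,F \right)} = 6 + \left(-173 + F\right) \left(F + L\right)$ ($z{\left(L,F \right)} = 6 + \left(L + F\right) \left(F - 173\right) = 6 + \left(F + L\right) \left(-173 + F\right) = 6 + \left(-173 + F\right) \left(F + L\right)$)
$\frac{1}{-63734 + z{\left(n{\left(y \right)},-169 \right)}} = \frac{1}{-63734 - \left(-29243 - 28561 + 27702\right)} = \frac{1}{-63734 + \left(6 + 28561 + 29237 - 14013 - 13689\right)} = \frac{1}{-63734 + 30102} = \frac{1}{-33632} = - \frac{1}{33632}$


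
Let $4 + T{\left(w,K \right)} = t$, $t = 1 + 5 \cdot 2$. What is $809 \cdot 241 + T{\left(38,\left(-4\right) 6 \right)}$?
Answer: $194976$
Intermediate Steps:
$t = 11$ ($t = 1 + 10 = 11$)
$T{\left(w,K \right)} = 7$ ($T{\left(w,K \right)} = -4 + 11 = 7$)
$809 \cdot 241 + T{\left(38,\left(-4\right) 6 \right)} = 809 \cdot 241 + 7 = 194969 + 7 = 194976$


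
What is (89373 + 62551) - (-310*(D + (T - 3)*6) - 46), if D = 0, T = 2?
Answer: 150110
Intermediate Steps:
(89373 + 62551) - (-310*(D + (T - 3)*6) - 46) = (89373 + 62551) - (-310*(0 + (2 - 3)*6) - 46) = 151924 - (-310*(0 - 1*6) - 46) = 151924 - (-310*(0 - 6) - 46) = 151924 - (-310*(-6) - 46) = 151924 - (1860 - 46) = 151924 - 1*1814 = 151924 - 1814 = 150110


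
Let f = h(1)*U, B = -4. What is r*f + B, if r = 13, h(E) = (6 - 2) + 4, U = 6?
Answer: 620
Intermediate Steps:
h(E) = 8 (h(E) = 4 + 4 = 8)
f = 48 (f = 8*6 = 48)
r*f + B = 13*48 - 4 = 624 - 4 = 620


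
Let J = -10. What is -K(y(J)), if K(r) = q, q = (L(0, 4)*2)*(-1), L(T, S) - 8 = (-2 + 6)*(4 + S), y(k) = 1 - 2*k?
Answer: 80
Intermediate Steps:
L(T, S) = 24 + 4*S (L(T, S) = 8 + (-2 + 6)*(4 + S) = 8 + 4*(4 + S) = 8 + (16 + 4*S) = 24 + 4*S)
q = -80 (q = ((24 + 4*4)*2)*(-1) = ((24 + 16)*2)*(-1) = (40*2)*(-1) = 80*(-1) = -80)
K(r) = -80
-K(y(J)) = -1*(-80) = 80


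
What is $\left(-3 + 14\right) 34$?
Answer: $374$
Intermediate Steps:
$\left(-3 + 14\right) 34 = 11 \cdot 34 = 374$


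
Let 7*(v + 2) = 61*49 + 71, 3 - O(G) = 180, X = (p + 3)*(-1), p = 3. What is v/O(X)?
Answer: -3046/1239 ≈ -2.4584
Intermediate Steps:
X = -6 (X = (3 + 3)*(-1) = 6*(-1) = -6)
O(G) = -177 (O(G) = 3 - 1*180 = 3 - 180 = -177)
v = 3046/7 (v = -2 + (61*49 + 71)/7 = -2 + (2989 + 71)/7 = -2 + (⅐)*3060 = -2 + 3060/7 = 3046/7 ≈ 435.14)
v/O(X) = (3046/7)/(-177) = (3046/7)*(-1/177) = -3046/1239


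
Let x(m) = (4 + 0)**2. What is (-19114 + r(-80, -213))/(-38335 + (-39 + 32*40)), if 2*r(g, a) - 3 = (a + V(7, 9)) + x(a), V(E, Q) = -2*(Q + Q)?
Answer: 19229/37094 ≈ 0.51839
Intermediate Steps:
x(m) = 16 (x(m) = 4**2 = 16)
V(E, Q) = -4*Q
r(g, a) = -17/2 + a/2 (r(g, a) = 3/2 + ((a - 4*9) + 16)/2 = 3/2 + ((a - 36) + 16)/2 = 3/2 + ((-36 + a) + 16)/2 = 3/2 + (-20 + a)/2 = 3/2 + (-10 + a/2) = -17/2 + a/2)
(-19114 + r(-80, -213))/(-38335 + (-39 + 32*40)) = (-19114 + (-17/2 + (1/2)*(-213)))/(-38335 + (-39 + 32*40)) = (-19114 + (-17/2 - 213/2))/(-38335 + (-39 + 1280)) = (-19114 - 115)/(-38335 + 1241) = -19229/(-37094) = -19229*(-1/37094) = 19229/37094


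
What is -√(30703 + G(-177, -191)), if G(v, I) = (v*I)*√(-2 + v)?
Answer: -√(30703 + 33807*I*√179) ≈ -491.96 - 459.7*I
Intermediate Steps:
G(v, I) = I*v*√(-2 + v) (G(v, I) = (I*v)*√(-2 + v) = I*v*√(-2 + v))
-√(30703 + G(-177, -191)) = -√(30703 - 191*(-177)*√(-2 - 177)) = -√(30703 - 191*(-177)*√(-179)) = -√(30703 - 191*(-177)*I*√179) = -√(30703 + 33807*I*√179)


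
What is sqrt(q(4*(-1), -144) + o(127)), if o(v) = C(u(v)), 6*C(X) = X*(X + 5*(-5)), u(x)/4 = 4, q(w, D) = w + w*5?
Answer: 4*I*sqrt(3) ≈ 6.9282*I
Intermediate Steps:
q(w, D) = 6*w (q(w, D) = w + 5*w = 6*w)
u(x) = 16 (u(x) = 4*4 = 16)
C(X) = X*(-25 + X)/6 (C(X) = (X*(X + 5*(-5)))/6 = (X*(X - 25))/6 = (X*(-25 + X))/6 = X*(-25 + X)/6)
o(v) = -24 (o(v) = (1/6)*16*(-25 + 16) = (1/6)*16*(-9) = -24)
sqrt(q(4*(-1), -144) + o(127)) = sqrt(6*(4*(-1)) - 24) = sqrt(6*(-4) - 24) = sqrt(-24 - 24) = sqrt(-48) = 4*I*sqrt(3)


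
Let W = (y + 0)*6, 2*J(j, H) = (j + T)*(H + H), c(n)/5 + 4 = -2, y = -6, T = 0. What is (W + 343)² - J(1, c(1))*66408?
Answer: 2086489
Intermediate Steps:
c(n) = -30 (c(n) = -20 + 5*(-2) = -20 - 10 = -30)
J(j, H) = H*j (J(j, H) = ((j + 0)*(H + H))/2 = (j*(2*H))/2 = (2*H*j)/2 = H*j)
W = -36 (W = (-6 + 0)*6 = -6*6 = -36)
(W + 343)² - J(1, c(1))*66408 = (-36 + 343)² - (-30*1)*66408 = 307² - (-30)*66408 = 94249 - 1*(-1992240) = 94249 + 1992240 = 2086489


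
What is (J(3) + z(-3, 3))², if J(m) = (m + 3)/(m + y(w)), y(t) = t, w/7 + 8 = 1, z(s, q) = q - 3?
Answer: 9/529 ≈ 0.017013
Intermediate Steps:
z(s, q) = -3 + q
w = -49 (w = -56 + 7*1 = -56 + 7 = -49)
J(m) = (3 + m)/(-49 + m) (J(m) = (m + 3)/(m - 49) = (3 + m)/(-49 + m))
(J(3) + z(-3, 3))² = ((3 + 3)/(-49 + 3) + (-3 + 3))² = (6/(-46) + 0)² = (-1/46*6 + 0)² = (-3/23 + 0)² = (-3/23)² = 9/529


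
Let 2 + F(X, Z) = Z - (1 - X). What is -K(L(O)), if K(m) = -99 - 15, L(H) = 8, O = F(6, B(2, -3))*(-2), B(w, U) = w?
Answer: 114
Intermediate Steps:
F(X, Z) = -3 + X + Z (F(X, Z) = -2 + (Z - (1 - X)) = -2 + (Z + (-1 + X)) = -2 + (-1 + X + Z) = -3 + X + Z)
O = -10 (O = (-3 + 6 + 2)*(-2) = 5*(-2) = -10)
K(m) = -114
-K(L(O)) = -1*(-114) = 114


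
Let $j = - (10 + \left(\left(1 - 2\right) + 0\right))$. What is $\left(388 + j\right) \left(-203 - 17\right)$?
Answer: $-83380$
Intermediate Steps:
$j = -9$ ($j = - (10 + \left(-1 + 0\right)) = - (10 - 1) = \left(-1\right) 9 = -9$)
$\left(388 + j\right) \left(-203 - 17\right) = \left(388 - 9\right) \left(-203 - 17\right) = 379 \left(-220\right) = -83380$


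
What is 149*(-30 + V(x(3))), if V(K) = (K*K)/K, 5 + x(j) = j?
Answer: -4768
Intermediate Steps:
x(j) = -5 + j
V(K) = K (V(K) = K²/K = K)
149*(-30 + V(x(3))) = 149*(-30 + (-5 + 3)) = 149*(-30 - 2) = 149*(-32) = -4768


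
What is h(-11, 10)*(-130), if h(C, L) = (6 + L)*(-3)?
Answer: 6240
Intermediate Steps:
h(C, L) = -18 - 3*L
h(-11, 10)*(-130) = (-18 - 3*10)*(-130) = (-18 - 30)*(-130) = -48*(-130) = 6240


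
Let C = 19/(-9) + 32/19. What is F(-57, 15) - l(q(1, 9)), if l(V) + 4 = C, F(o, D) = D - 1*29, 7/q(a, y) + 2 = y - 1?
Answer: -1637/171 ≈ -9.5731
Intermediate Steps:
q(a, y) = 7/(-3 + y) (q(a, y) = 7/(-2 + (y - 1)) = 7/(-2 + (-1 + y)) = 7/(-3 + y))
F(o, D) = -29 + D (F(o, D) = D - 29 = -29 + D)
C = -73/171 (C = 19*(-1/9) + 32*(1/19) = -19/9 + 32/19 = -73/171 ≈ -0.42690)
l(V) = -757/171 (l(V) = -4 - 73/171 = -757/171)
F(-57, 15) - l(q(1, 9)) = (-29 + 15) - 1*(-757/171) = -14 + 757/171 = -1637/171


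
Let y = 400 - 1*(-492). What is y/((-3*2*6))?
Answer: -223/9 ≈ -24.778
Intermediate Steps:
y = 892 (y = 400 + 492 = 892)
y/((-3*2*6)) = 892/((-3*2*6)) = 892/((-6*6)) = 892/(-36) = 892*(-1/36) = -223/9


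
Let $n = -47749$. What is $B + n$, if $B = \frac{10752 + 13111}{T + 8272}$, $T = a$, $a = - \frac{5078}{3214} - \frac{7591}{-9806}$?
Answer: $- \frac{6223203749906277}{130339479127} \approx -47746.0$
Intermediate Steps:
$a = - \frac{12698697}{15758242}$ ($a = \left(-5078\right) \frac{1}{3214} - - \frac{7591}{9806} = - \frac{2539}{1607} + \frac{7591}{9806} = - \frac{12698697}{15758242} \approx -0.80584$)
$T = - \frac{12698697}{15758242} \approx -0.80584$
$B = \frac{376038928846}{130339479127}$ ($B = \frac{10752 + 13111}{- \frac{12698697}{15758242} + 8272} = \frac{23863}{\frac{130339479127}{15758242}} = 23863 \cdot \frac{15758242}{130339479127} = \frac{376038928846}{130339479127} \approx 2.8851$)
$B + n = \frac{376038928846}{130339479127} - 47749 = - \frac{6223203749906277}{130339479127}$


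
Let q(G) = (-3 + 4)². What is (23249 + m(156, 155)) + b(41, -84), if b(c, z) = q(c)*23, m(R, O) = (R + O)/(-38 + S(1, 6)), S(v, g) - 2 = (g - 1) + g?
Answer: 581489/25 ≈ 23260.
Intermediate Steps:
S(v, g) = 1 + 2*g (S(v, g) = 2 + ((g - 1) + g) = 2 + ((-1 + g) + g) = 2 + (-1 + 2*g) = 1 + 2*g)
m(R, O) = -O/25 - R/25 (m(R, O) = (R + O)/(-38 + (1 + 2*6)) = (O + R)/(-38 + (1 + 12)) = (O + R)/(-38 + 13) = (O + R)/(-25) = (O + R)*(-1/25) = -O/25 - R/25)
q(G) = 1 (q(G) = 1² = 1)
b(c, z) = 23 (b(c, z) = 1*23 = 23)
(23249 + m(156, 155)) + b(41, -84) = (23249 + (-1/25*155 - 1/25*156)) + 23 = (23249 + (-31/5 - 156/25)) + 23 = (23249 - 311/25) + 23 = 580914/25 + 23 = 581489/25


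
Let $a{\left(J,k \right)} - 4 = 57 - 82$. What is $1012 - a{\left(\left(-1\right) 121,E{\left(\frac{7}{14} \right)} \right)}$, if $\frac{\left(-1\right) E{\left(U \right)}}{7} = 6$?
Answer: $1033$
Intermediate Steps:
$E{\left(U \right)} = -42$ ($E{\left(U \right)} = \left(-7\right) 6 = -42$)
$a{\left(J,k \right)} = -21$ ($a{\left(J,k \right)} = 4 + \left(57 - 82\right) = 4 - 25 = -21$)
$1012 - a{\left(\left(-1\right) 121,E{\left(\frac{7}{14} \right)} \right)} = 1012 - -21 = 1012 + 21 = 1033$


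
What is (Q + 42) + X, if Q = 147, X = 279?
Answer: 468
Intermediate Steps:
(Q + 42) + X = (147 + 42) + 279 = 189 + 279 = 468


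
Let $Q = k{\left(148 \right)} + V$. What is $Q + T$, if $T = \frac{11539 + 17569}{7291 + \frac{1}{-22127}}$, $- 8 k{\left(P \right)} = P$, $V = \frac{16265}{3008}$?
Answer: $- \frac{1104052040355}{121318622912} \approx -9.1004$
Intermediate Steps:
$V = \frac{16265}{3008}$ ($V = 16265 \cdot \frac{1}{3008} = \frac{16265}{3008} \approx 5.4072$)
$k{\left(P \right)} = - \frac{P}{8}$
$T = \frac{161018179}{40331989}$ ($T = \frac{29108}{7291 - \frac{1}{22127}} = \frac{29108}{\frac{161327956}{22127}} = 29108 \cdot \frac{22127}{161327956} = \frac{161018179}{40331989} \approx 3.9923$)
$Q = - \frac{39383}{3008}$ ($Q = \left(- \frac{1}{8}\right) 148 + \frac{16265}{3008} = - \frac{37}{2} + \frac{16265}{3008} = - \frac{39383}{3008} \approx -13.093$)
$Q + T = - \frac{39383}{3008} + \frac{161018179}{40331989} = - \frac{1104052040355}{121318622912}$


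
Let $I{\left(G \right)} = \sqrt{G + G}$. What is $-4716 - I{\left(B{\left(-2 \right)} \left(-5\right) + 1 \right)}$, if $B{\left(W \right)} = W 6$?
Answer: $-4716 - \sqrt{122} \approx -4727.0$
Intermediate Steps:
$B{\left(W \right)} = 6 W$
$I{\left(G \right)} = \sqrt{2} \sqrt{G}$ ($I{\left(G \right)} = \sqrt{2 G} = \sqrt{2} \sqrt{G}$)
$-4716 - I{\left(B{\left(-2 \right)} \left(-5\right) + 1 \right)} = -4716 - \sqrt{2} \sqrt{6 \left(-2\right) \left(-5\right) + 1} = -4716 - \sqrt{2} \sqrt{\left(-12\right) \left(-5\right) + 1} = -4716 - \sqrt{2} \sqrt{60 + 1} = -4716 - \sqrt{2} \sqrt{61} = -4716 - \sqrt{122}$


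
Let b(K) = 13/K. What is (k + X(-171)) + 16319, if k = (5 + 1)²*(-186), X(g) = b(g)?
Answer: 1645520/171 ≈ 9622.9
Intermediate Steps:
X(g) = 13/g
k = -6696 (k = 6²*(-186) = 36*(-186) = -6696)
(k + X(-171)) + 16319 = (-6696 + 13/(-171)) + 16319 = (-6696 + 13*(-1/171)) + 16319 = (-6696 - 13/171) + 16319 = -1145029/171 + 16319 = 1645520/171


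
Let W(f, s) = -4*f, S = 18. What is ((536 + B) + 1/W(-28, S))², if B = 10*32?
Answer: 9191632129/12544 ≈ 7.3275e+5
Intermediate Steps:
B = 320
((536 + B) + 1/W(-28, S))² = ((536 + 320) + 1/(-4*(-28)))² = (856 + 1/112)² = (95873/112)² = 9191632129/12544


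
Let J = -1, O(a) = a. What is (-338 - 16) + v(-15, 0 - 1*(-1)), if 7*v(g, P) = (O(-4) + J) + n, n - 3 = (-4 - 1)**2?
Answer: -2455/7 ≈ -350.71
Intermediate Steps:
n = 28 (n = 3 + (-4 - 1)**2 = 3 + (-5)**2 = 3 + 25 = 28)
v(g, P) = 23/7 (v(g, P) = ((-4 - 1) + 28)/7 = (-5 + 28)/7 = (1/7)*23 = 23/7)
(-338 - 16) + v(-15, 0 - 1*(-1)) = (-338 - 16) + 23/7 = -354 + 23/7 = -2455/7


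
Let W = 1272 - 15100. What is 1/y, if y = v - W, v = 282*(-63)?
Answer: -1/3938 ≈ -0.00025394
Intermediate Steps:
W = -13828
v = -17766
y = -3938 (y = -17766 - 1*(-13828) = -17766 + 13828 = -3938)
1/y = 1/(-3938) = -1/3938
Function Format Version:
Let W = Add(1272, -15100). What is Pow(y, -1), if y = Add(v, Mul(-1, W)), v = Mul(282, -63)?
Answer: Rational(-1, 3938) ≈ -0.00025394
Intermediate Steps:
W = -13828
v = -17766
y = -3938 (y = Add(-17766, Mul(-1, -13828)) = Add(-17766, 13828) = -3938)
Pow(y, -1) = Pow(-3938, -1) = Rational(-1, 3938)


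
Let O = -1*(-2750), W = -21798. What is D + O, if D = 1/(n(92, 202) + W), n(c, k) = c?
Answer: 59691499/21706 ≈ 2750.0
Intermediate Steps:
O = 2750
D = -1/21706 (D = 1/(92 - 21798) = 1/(-21706) = -1/21706 ≈ -4.6070e-5)
D + O = -1/21706 + 2750 = 59691499/21706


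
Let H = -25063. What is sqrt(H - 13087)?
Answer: 5*I*sqrt(1526) ≈ 195.32*I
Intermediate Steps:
sqrt(H - 13087) = sqrt(-25063 - 13087) = sqrt(-38150) = 5*I*sqrt(1526)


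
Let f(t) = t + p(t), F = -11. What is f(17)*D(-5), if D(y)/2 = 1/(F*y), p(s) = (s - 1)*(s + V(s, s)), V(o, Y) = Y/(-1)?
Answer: 34/55 ≈ 0.61818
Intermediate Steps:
V(o, Y) = -Y (V(o, Y) = Y*(-1) = -Y)
p(s) = 0 (p(s) = (s - 1)*(s - s) = (-1 + s)*0 = 0)
D(y) = -2/(11*y) (D(y) = 2/((-11*y)) = 2*(-1/(11*y)) = -2/(11*y))
f(t) = t (f(t) = t + 0 = t)
f(17)*D(-5) = 17*(-2/11/(-5)) = 17*(-2/11*(-⅕)) = 17*(2/55) = 34/55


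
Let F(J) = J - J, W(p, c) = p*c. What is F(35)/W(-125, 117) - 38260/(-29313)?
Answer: 38260/29313 ≈ 1.3052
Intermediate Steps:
W(p, c) = c*p
F(J) = 0
F(35)/W(-125, 117) - 38260/(-29313) = 0/((117*(-125))) - 38260/(-29313) = 0/(-14625) - 38260*(-1/29313) = 0*(-1/14625) + 38260/29313 = 0 + 38260/29313 = 38260/29313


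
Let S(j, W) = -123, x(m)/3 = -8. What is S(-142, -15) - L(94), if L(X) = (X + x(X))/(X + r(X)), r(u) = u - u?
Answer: -5816/47 ≈ -123.74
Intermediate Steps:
x(m) = -24 (x(m) = 3*(-8) = -24)
r(u) = 0
L(X) = (-24 + X)/X (L(X) = (X - 24)/(X + 0) = (-24 + X)/X)
S(-142, -15) - L(94) = -123 - (-24 + 94)/94 = -123 - 70/94 = -123 - 1*35/47 = -123 - 35/47 = -5816/47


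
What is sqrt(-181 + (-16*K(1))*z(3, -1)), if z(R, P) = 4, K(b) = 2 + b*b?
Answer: I*sqrt(373) ≈ 19.313*I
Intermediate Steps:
K(b) = 2 + b**2
sqrt(-181 + (-16*K(1))*z(3, -1)) = sqrt(-181 - 16*(2 + 1**2)*4) = sqrt(-181 - 16*(2 + 1)*4) = sqrt(-181 - 16*3*4) = sqrt(-181 - 48*4) = sqrt(-181 - 192) = sqrt(-373) = I*sqrt(373)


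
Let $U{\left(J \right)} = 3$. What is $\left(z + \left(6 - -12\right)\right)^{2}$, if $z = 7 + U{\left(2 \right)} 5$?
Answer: $1600$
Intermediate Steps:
$z = 22$ ($z = 7 + 3 \cdot 5 = 7 + 15 = 22$)
$\left(z + \left(6 - -12\right)\right)^{2} = \left(22 + \left(6 - -12\right)\right)^{2} = \left(22 + \left(6 + 12\right)\right)^{2} = \left(22 + 18\right)^{2} = 40^{2} = 1600$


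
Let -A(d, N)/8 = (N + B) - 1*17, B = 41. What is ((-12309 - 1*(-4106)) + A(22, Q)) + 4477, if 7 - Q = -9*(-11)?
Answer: -3182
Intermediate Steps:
Q = -92 (Q = 7 - (-9)*(-11) = 7 - 1*99 = 7 - 99 = -92)
A(d, N) = -192 - 8*N (A(d, N) = -8*((N + 41) - 1*17) = -8*((41 + N) - 17) = -8*(24 + N) = -192 - 8*N)
((-12309 - 1*(-4106)) + A(22, Q)) + 4477 = ((-12309 - 1*(-4106)) + (-192 - 8*(-92))) + 4477 = ((-12309 + 4106) + (-192 + 736)) + 4477 = (-8203 + 544) + 4477 = -7659 + 4477 = -3182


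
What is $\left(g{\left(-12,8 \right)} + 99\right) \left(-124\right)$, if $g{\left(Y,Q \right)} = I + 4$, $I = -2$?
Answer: $-12524$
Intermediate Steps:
$g{\left(Y,Q \right)} = 2$ ($g{\left(Y,Q \right)} = -2 + 4 = 2$)
$\left(g{\left(-12,8 \right)} + 99\right) \left(-124\right) = \left(2 + 99\right) \left(-124\right) = 101 \left(-124\right) = -12524$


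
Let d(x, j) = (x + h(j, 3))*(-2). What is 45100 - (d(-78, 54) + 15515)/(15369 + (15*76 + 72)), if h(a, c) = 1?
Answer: 249262477/5527 ≈ 45099.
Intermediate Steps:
d(x, j) = -2 - 2*x (d(x, j) = (x + 1)*(-2) = (1 + x)*(-2) = -2 - 2*x)
45100 - (d(-78, 54) + 15515)/(15369 + (15*76 + 72)) = 45100 - ((-2 - 2*(-78)) + 15515)/(15369 + (15*76 + 72)) = 45100 - ((-2 + 156) + 15515)/(15369 + (1140 + 72)) = 45100 - (154 + 15515)/(15369 + 1212) = 45100 - 15669/16581 = 45100 - 1*5223/5527 = 45100 - 5223/5527 = 249262477/5527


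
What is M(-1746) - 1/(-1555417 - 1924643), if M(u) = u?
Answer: -6076184759/3480060 ≈ -1746.0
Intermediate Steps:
M(-1746) - 1/(-1555417 - 1924643) = -1746 - 1/(-1555417 - 1924643) = -1746 - 1/(-3480060) = -1746 - 1*(-1/3480060) = -1746 + 1/3480060 = -6076184759/3480060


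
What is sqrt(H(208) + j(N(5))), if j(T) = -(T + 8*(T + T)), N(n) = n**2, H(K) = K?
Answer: I*sqrt(217) ≈ 14.731*I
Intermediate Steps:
j(T) = -17*T (j(T) = -(T + 8*(2*T)) = -(T + 16*T) = -17*T)
sqrt(H(208) + j(N(5))) = sqrt(208 - 17*5**2) = sqrt(208 - 17*25) = sqrt(208 - 425) = sqrt(-217) = I*sqrt(217)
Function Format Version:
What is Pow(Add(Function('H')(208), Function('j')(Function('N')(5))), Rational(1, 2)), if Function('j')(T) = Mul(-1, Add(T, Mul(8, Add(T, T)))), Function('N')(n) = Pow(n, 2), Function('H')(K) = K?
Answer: Mul(I, Pow(217, Rational(1, 2))) ≈ Mul(14.731, I)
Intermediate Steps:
Function('j')(T) = Mul(-17, T) (Function('j')(T) = Mul(-1, Add(T, Mul(8, Mul(2, T)))) = Mul(-1, Add(T, Mul(16, T))) = Mul(-1, Mul(17, T)) = Mul(-17, T))
Pow(Add(Function('H')(208), Function('j')(Function('N')(5))), Rational(1, 2)) = Pow(Add(208, Mul(-17, Pow(5, 2))), Rational(1, 2)) = Pow(Add(208, Mul(-17, 25)), Rational(1, 2)) = Pow(Add(208, -425), Rational(1, 2)) = Pow(-217, Rational(1, 2)) = Mul(I, Pow(217, Rational(1, 2)))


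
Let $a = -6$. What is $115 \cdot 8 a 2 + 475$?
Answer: $-10565$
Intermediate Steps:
$115 \cdot 8 a 2 + 475 = 115 \cdot 8 \left(-6\right) 2 + 475 = 115 \left(\left(-48\right) 2\right) + 475 = 115 \left(-96\right) + 475 = -11040 + 475 = -10565$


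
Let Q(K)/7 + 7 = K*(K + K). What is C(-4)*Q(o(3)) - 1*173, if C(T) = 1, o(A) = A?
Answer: -96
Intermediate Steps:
Q(K) = -49 + 14*K² (Q(K) = -49 + 7*(K*(K + K)) = -49 + 7*(K*(2*K)) = -49 + 7*(2*K²) = -49 + 14*K²)
C(-4)*Q(o(3)) - 1*173 = 1*(-49 + 14*3²) - 1*173 = 1*(-49 + 14*9) - 173 = 1*(-49 + 126) - 173 = 1*77 - 173 = 77 - 173 = -96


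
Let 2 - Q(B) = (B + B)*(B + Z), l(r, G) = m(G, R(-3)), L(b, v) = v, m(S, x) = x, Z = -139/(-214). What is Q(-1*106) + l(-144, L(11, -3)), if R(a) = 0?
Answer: -2389556/107 ≈ -22332.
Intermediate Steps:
Z = 139/214 (Z = -139*(-1/214) = 139/214 ≈ 0.64953)
l(r, G) = 0
Q(B) = 2 - 2*B*(139/214 + B) (Q(B) = 2 - (B + B)*(B + 139/214) = 2 - 2*B*(139/214 + B))
Q(-1*106) + l(-144, L(11, -3)) = (2 - 2*(-1*106)² - (-139)*106/107) + 0 = (2 - 2*(-106)² - 139/107*(-106)) + 0 = (2 - 2*11236 + 14734/107) + 0 = (2 - 22472 + 14734/107) + 0 = -2389556/107 + 0 = -2389556/107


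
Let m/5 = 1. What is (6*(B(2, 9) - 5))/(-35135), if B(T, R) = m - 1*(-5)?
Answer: -6/7027 ≈ -0.00085385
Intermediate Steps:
m = 5 (m = 5*1 = 5)
B(T, R) = 10 (B(T, R) = 5 - 1*(-5) = 5 + 5 = 10)
(6*(B(2, 9) - 5))/(-35135) = (6*(10 - 5))/(-35135) = (6*5)*(-1/35135) = 30*(-1/35135) = -6/7027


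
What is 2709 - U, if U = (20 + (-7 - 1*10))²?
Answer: 2700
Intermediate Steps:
U = 9 (U = (20 + (-7 - 10))² = (20 - 17)² = 3² = 9)
2709 - U = 2709 - 1*9 = 2709 - 9 = 2700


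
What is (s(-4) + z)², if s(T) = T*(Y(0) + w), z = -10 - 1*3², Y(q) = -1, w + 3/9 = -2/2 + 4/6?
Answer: 1369/9 ≈ 152.11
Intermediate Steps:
w = -⅔ (w = -⅓ + (-2/2 + 4/6) = -⅓ + (-2*½ + 4*(⅙)) = -⅓ + (-1 + ⅔) = -⅓ - ⅓ = -⅔ ≈ -0.66667)
z = -19 (z = -10 - 1*9 = -10 - 9 = -19)
s(T) = -5*T/3 (s(T) = T*(-1 - ⅔) = T*(-5/3) = -5*T/3)
(s(-4) + z)² = (-5/3*(-4) - 19)² = (20/3 - 19)² = (-37/3)² = 1369/9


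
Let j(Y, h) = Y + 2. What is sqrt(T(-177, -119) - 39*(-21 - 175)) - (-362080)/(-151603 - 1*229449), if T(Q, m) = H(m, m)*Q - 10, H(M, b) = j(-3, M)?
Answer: -2920/3073 + sqrt(7811) ≈ 87.430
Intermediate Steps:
j(Y, h) = 2 + Y
H(M, b) = -1 (H(M, b) = 2 - 3 = -1)
T(Q, m) = -10 - Q (T(Q, m) = -Q - 10 = -10 - Q)
sqrt(T(-177, -119) - 39*(-21 - 175)) - (-362080)/(-151603 - 1*229449) = sqrt((-10 - 1*(-177)) - 39*(-21 - 175)) - (-362080)/(-151603 - 1*229449) = sqrt((-10 + 177) - 39*(-196)) - (-362080)/(-151603 - 229449) = sqrt(167 + 7644) - (-362080)/(-381052) = sqrt(7811) - (-362080)*(-1)/381052 = sqrt(7811) - 1*2920/3073 = sqrt(7811) - 2920/3073 = -2920/3073 + sqrt(7811)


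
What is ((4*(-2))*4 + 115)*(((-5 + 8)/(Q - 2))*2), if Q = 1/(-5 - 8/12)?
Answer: -8466/37 ≈ -228.81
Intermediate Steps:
Q = -3/17 (Q = 1/(-5 - 8*1/12) = 1/(-5 - ⅔) = 1/(-17/3) = -3/17 ≈ -0.17647)
((4*(-2))*4 + 115)*(((-5 + 8)/(Q - 2))*2) = ((4*(-2))*4 + 115)*(((-5 + 8)/(-3/17 - 2))*2) = (-8*4 + 115)*((3/(-37/17))*2) = (-32 + 115)*((3*(-17/37))*2) = 83*(-51/37*2) = 83*(-102/37) = -8466/37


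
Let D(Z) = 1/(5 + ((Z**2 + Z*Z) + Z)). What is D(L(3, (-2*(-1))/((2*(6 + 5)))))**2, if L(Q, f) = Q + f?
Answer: 14641/10830681 ≈ 0.0013518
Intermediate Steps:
D(Z) = 1/(5 + Z + 2*Z**2) (D(Z) = 1/(5 + ((Z**2 + Z**2) + Z)) = 1/(5 + (2*Z**2 + Z)) = 1/(5 + (Z + 2*Z**2)) = 1/(5 + Z + 2*Z**2))
D(L(3, (-2*(-1))/((2*(6 + 5)))))**2 = (1/(5 + (3 + (-2*(-1))/((2*(6 + 5)))) + 2*(3 + (-2*(-1))/((2*(6 + 5))))**2))**2 = (1/(5 + (3 + 2/((2*11))) + 2*(3 + 2/((2*11)))**2))**2 = (1/(5 + (3 + 2/22) + 2*(3 + 2/22)**2))**2 = (1/(5 + (3 + 2*(1/22)) + 2*(3 + 2*(1/22))**2))**2 = (1/(5 + (3 + 1/11) + 2*(3 + 1/11)**2))**2 = (1/(5 + 34/11 + 2*(34/11)**2))**2 = (1/(5 + 34/11 + 2*(1156/121)))**2 = (1/(5 + 34/11 + 2312/121))**2 = (1/(3291/121))**2 = (121/3291)**2 = 14641/10830681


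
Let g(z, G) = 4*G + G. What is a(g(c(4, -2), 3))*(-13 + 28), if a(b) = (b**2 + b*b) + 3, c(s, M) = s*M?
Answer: 6795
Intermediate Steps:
c(s, M) = M*s
g(z, G) = 5*G
a(b) = 3 + 2*b**2 (a(b) = (b**2 + b**2) + 3 = 2*b**2 + 3 = 3 + 2*b**2)
a(g(c(4, -2), 3))*(-13 + 28) = (3 + 2*(5*3)**2)*(-13 + 28) = (3 + 2*15**2)*15 = (3 + 2*225)*15 = (3 + 450)*15 = 453*15 = 6795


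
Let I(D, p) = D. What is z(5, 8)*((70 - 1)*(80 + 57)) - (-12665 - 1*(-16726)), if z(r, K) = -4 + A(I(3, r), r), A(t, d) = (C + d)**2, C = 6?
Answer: 1101940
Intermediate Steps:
A(t, d) = (6 + d)**2
z(r, K) = -4 + (6 + r)**2
z(5, 8)*((70 - 1)*(80 + 57)) - (-12665 - 1*(-16726)) = (-4 + (6 + 5)**2)*((70 - 1)*(80 + 57)) - (-12665 - 1*(-16726)) = (-4 + 11**2)*(69*137) - (-12665 + 16726) = (-4 + 121)*9453 - 1*4061 = 117*9453 - 4061 = 1106001 - 4061 = 1101940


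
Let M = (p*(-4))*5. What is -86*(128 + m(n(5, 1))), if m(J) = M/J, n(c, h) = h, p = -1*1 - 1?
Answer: -14448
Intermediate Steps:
p = -2 (p = -1 - 1 = -2)
M = 40 (M = -2*(-4)*5 = 8*5 = 40)
m(J) = 40/J
-86*(128 + m(n(5, 1))) = -86*(128 + 40/1) = -86*(128 + 40*1) = -86*(128 + 40) = -86*168 = -14448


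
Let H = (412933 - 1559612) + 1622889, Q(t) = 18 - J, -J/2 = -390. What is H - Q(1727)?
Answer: 476972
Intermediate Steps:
J = 780 (J = -2*(-390) = 780)
Q(t) = -762 (Q(t) = 18 - 1*780 = 18 - 780 = -762)
H = 476210 (H = -1146679 + 1622889 = 476210)
H - Q(1727) = 476210 - 1*(-762) = 476210 + 762 = 476972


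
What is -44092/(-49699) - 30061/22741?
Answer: -491305467/1130204959 ≈ -0.43470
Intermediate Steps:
-44092/(-49699) - 30061/22741 = -44092*(-1/49699) - 30061*1/22741 = 44092/49699 - 30061/22741 = -491305467/1130204959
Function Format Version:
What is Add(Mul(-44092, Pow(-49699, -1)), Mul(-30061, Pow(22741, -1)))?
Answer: Rational(-491305467, 1130204959) ≈ -0.43470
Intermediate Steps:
Add(Mul(-44092, Pow(-49699, -1)), Mul(-30061, Pow(22741, -1))) = Add(Mul(-44092, Rational(-1, 49699)), Mul(-30061, Rational(1, 22741))) = Add(Rational(44092, 49699), Rational(-30061, 22741)) = Rational(-491305467, 1130204959)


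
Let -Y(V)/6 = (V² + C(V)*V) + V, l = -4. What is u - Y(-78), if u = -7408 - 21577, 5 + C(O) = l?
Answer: 11263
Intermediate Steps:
C(O) = -9 (C(O) = -5 - 4 = -9)
Y(V) = -6*V² + 48*V (Y(V) = -6*((V² - 9*V) + V) = -6*(V² - 8*V) = -6*V² + 48*V)
u = -28985
u - Y(-78) = -28985 - 6*(-78)*(8 - 1*(-78)) = -28985 - 6*(-78)*(8 + 78) = -28985 - 6*(-78)*86 = -28985 - 1*(-40248) = -28985 + 40248 = 11263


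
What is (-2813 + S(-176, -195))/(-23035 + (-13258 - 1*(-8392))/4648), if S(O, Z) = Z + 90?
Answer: 6781432/53535773 ≈ 0.12667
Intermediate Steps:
S(O, Z) = 90 + Z
(-2813 + S(-176, -195))/(-23035 + (-13258 - 1*(-8392))/4648) = (-2813 + (90 - 195))/(-23035 + (-13258 - 1*(-8392))/4648) = (-2813 - 105)/(-23035 + (-13258 + 8392)*(1/4648)) = -2918/(-23035 - 4866*1/4648) = -2918/(-23035 - 2433/2324) = -2918/(-53535773/2324) = -2918*(-2324/53535773) = 6781432/53535773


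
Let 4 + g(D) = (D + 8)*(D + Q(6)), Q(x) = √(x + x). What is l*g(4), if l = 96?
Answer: 4224 + 2304*√3 ≈ 8214.6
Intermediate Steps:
Q(x) = √2*√x (Q(x) = √(2*x) = √2*√x)
g(D) = -4 + (8 + D)*(D + 2*√3) (g(D) = -4 + (D + 8)*(D + √2*√6) = -4 + (8 + D)*(D + 2*√3))
l*g(4) = 96*(-4 + 4² + 8*4 + 16*√3 + 2*4*√3) = 96*(-4 + 16 + 32 + 16*√3 + 8*√3) = 96*(44 + 24*√3) = 4224 + 2304*√3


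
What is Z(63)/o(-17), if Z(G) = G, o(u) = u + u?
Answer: -63/34 ≈ -1.8529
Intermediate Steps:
o(u) = 2*u
Z(63)/o(-17) = 63/((2*(-17))) = 63/(-34) = 63*(-1/34) = -63/34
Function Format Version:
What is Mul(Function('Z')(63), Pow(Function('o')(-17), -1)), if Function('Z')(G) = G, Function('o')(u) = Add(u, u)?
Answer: Rational(-63, 34) ≈ -1.8529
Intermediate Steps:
Function('o')(u) = Mul(2, u)
Mul(Function('Z')(63), Pow(Function('o')(-17), -1)) = Mul(63, Pow(Mul(2, -17), -1)) = Mul(63, Pow(-34, -1)) = Mul(63, Rational(-1, 34)) = Rational(-63, 34)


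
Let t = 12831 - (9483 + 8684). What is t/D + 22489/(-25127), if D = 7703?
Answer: -307310439/193553281 ≈ -1.5877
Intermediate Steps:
t = -5336 (t = 12831 - 1*18167 = 12831 - 18167 = -5336)
t/D + 22489/(-25127) = -5336/7703 + 22489/(-25127) = -5336*1/7703 + 22489*(-1/25127) = -5336/7703 - 22489/25127 = -307310439/193553281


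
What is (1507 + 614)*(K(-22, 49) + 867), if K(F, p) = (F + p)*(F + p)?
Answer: 3385116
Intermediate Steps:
K(F, p) = (F + p)**2
(1507 + 614)*(K(-22, 49) + 867) = (1507 + 614)*((-22 + 49)**2 + 867) = 2121*(27**2 + 867) = 2121*(729 + 867) = 2121*1596 = 3385116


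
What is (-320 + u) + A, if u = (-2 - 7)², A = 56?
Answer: -183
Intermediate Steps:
u = 81 (u = (-9)² = 81)
(-320 + u) + A = (-320 + 81) + 56 = -239 + 56 = -183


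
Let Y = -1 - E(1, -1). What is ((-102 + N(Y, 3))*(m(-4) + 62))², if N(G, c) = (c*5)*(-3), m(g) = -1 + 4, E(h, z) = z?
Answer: 91298025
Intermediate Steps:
m(g) = 3
Y = 0 (Y = -1 - 1*(-1) = -1 + 1 = 0)
N(G, c) = -15*c (N(G, c) = (5*c)*(-3) = -15*c)
((-102 + N(Y, 3))*(m(-4) + 62))² = ((-102 - 15*3)*(3 + 62))² = ((-102 - 45)*65)² = (-147*65)² = (-9555)² = 91298025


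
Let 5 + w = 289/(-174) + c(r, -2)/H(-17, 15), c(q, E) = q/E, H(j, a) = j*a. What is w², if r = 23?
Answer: 265950864/6076225 ≈ 43.769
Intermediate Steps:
H(j, a) = a*j
w = -16308/2465 (w = -5 + (289/(-174) + (23/(-2))/((15*(-17)))) = -5 + (289*(-1/174) + (23*(-½))/(-255)) = -5 + (-289/174 - 23/2*(-1/255)) = -5 + (-289/174 + 23/510) = -5 - 3983/2465 = -16308/2465 ≈ -6.6158)
w² = (-16308/2465)² = 265950864/6076225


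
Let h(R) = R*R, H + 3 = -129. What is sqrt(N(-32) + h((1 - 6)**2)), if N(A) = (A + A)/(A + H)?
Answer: 3*sqrt(116809)/41 ≈ 25.008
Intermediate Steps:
H = -132 (H = -3 - 129 = -132)
N(A) = 2*A/(-132 + A) (N(A) = (A + A)/(A - 132) = (2*A)/(-132 + A) = 2*A/(-132 + A))
h(R) = R**2
sqrt(N(-32) + h((1 - 6)**2)) = sqrt(2*(-32)/(-132 - 32) + ((1 - 6)**2)**2) = sqrt(2*(-32)/(-164) + ((-5)**2)**2) = sqrt(2*(-32)*(-1/164) + 25**2) = sqrt(16/41 + 625) = sqrt(25641/41) = 3*sqrt(116809)/41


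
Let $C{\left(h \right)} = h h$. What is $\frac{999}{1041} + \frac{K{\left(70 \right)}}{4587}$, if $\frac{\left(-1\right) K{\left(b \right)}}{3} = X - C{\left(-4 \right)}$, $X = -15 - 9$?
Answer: $\frac{523037}{530563} \approx 0.98582$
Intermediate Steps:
$X = -24$
$C{\left(h \right)} = h^{2}$
$K{\left(b \right)} = 120$ ($K{\left(b \right)} = - 3 \left(-24 - \left(-4\right)^{2}\right) = - 3 \left(-24 - 16\right) = \left(-3\right) \left(-40\right) = 120$)
$\frac{999}{1041} + \frac{K{\left(70 \right)}}{4587} = \frac{999}{1041} + \frac{120}{4587} = 999 \cdot \frac{1}{1041} + 120 \cdot \frac{1}{4587} = \frac{333}{347} + \frac{40}{1529} = \frac{523037}{530563}$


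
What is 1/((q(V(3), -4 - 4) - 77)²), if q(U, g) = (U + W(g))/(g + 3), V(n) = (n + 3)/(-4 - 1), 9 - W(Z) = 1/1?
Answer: 625/3837681 ≈ 0.00016286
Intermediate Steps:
W(Z) = 8 (W(Z) = 9 - 1/1 = 9 - 1*1 = 9 - 1 = 8)
V(n) = -⅗ - n/5 (V(n) = (3 + n)/(-5) = (3 + n)*(-⅕) = -⅗ - n/5)
q(U, g) = (8 + U)/(3 + g) (q(U, g) = (U + 8)/(g + 3) = (8 + U)/(3 + g))
1/((q(V(3), -4 - 4) - 77)²) = 1/(((8 + (-⅗ - ⅕*3))/(3 + (-4 - 4)) - 77)²) = 1/(((8 + (-⅗ - ⅗))/(3 - 8) - 77)²) = 1/(((8 - 6/5)/(-5) - 77)²) = 1/((-⅕*34/5 - 77)²) = 1/((-34/25 - 77)²) = 1/((-1959/25)²) = 1/(3837681/625) = 625/3837681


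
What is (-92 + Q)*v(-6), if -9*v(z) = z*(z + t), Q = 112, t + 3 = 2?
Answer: -280/3 ≈ -93.333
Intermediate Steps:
t = -1 (t = -3 + 2 = -1)
v(z) = -z*(-1 + z)/9 (v(z) = -z*(z - 1)/9 = -z*(-1 + z)/9)
(-92 + Q)*v(-6) = (-92 + 112)*((⅑)*(-6)*(1 - 1*(-6))) = 20*((⅑)*(-6)*(1 + 6)) = 20*((⅑)*(-6)*7) = 20*(-14/3) = -280/3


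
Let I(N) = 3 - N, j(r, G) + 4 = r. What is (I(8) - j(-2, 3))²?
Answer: 1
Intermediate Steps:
j(r, G) = -4 + r
(I(8) - j(-2, 3))² = ((3 - 1*8) - (-4 - 2))² = ((3 - 8) - 1*(-6))² = (-5 + 6)² = 1² = 1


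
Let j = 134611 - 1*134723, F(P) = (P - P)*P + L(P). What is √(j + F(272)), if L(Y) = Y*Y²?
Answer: 4*√1257721 ≈ 4485.9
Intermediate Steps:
L(Y) = Y³
F(P) = P³ (F(P) = (P - P)*P + P³ = 0*P + P³ = 0 + P³ = P³)
j = -112 (j = 134611 - 134723 = -112)
√(j + F(272)) = √(-112 + 272³) = √(-112 + 20123648) = √20123536 = 4*√1257721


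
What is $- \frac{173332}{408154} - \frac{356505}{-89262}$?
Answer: $\frac{21672830131}{6072107058} \approx 3.5692$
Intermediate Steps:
$- \frac{173332}{408154} - \frac{356505}{-89262} = \left(-173332\right) \frac{1}{408154} - - \frac{118835}{29754} = - \frac{86666}{204077} + \frac{118835}{29754} = \frac{21672830131}{6072107058}$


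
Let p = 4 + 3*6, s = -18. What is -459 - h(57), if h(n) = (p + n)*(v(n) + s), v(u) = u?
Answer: -3540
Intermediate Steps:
p = 22 (p = 4 + 18 = 22)
h(n) = (-18 + n)*(22 + n) (h(n) = (22 + n)*(n - 18) = (22 + n)*(-18 + n) = (-18 + n)*(22 + n))
-459 - h(57) = -459 - (-396 + 57² + 4*57) = -459 - (-396 + 3249 + 228) = -459 - 1*3081 = -459 - 3081 = -3540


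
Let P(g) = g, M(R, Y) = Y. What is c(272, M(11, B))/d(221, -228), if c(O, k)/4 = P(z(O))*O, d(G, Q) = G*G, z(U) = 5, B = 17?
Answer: 320/2873 ≈ 0.11138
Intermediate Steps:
d(G, Q) = G**2
c(O, k) = 20*O (c(O, k) = 4*(5*O) = 20*O)
c(272, M(11, B))/d(221, -228) = (20*272)/(221**2) = 5440/48841 = 5440*(1/48841) = 320/2873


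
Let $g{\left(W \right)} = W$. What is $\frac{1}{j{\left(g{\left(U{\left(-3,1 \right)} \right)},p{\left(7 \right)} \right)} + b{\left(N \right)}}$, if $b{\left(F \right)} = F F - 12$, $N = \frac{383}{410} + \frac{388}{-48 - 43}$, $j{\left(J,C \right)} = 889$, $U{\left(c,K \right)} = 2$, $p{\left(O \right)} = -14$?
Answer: $\frac{1392036100}{1236248007229} \approx 0.001126$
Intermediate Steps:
$N = - \frac{124227}{37310}$ ($N = 383 \cdot \frac{1}{410} + \frac{388}{-48 - 43} = \frac{383}{410} + \frac{388}{-91} = \frac{383}{410} + 388 \left(- \frac{1}{91}\right) = \frac{383}{410} - \frac{388}{91} = - \frac{124227}{37310} \approx -3.3296$)
$b{\left(F \right)} = -12 + F^{2}$ ($b{\left(F \right)} = F^{2} - 12 = -12 + F^{2}$)
$\frac{1}{j{\left(g{\left(U{\left(-3,1 \right)} \right)},p{\left(7 \right)} \right)} + b{\left(N \right)}} = \frac{1}{889 - \left(12 - \left(- \frac{124227}{37310}\right)^{2}\right)} = \frac{1}{889 + \left(-12 + \frac{15432347529}{1392036100}\right)} = \frac{1}{889 - \frac{1272085671}{1392036100}} = \frac{1}{\frac{1236248007229}{1392036100}} = \frac{1392036100}{1236248007229}$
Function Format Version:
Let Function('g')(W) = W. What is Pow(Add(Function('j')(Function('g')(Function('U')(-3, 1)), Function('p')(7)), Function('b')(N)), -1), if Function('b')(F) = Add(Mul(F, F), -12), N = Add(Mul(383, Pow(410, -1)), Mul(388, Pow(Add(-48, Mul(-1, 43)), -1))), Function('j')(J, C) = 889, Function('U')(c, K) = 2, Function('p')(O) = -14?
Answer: Rational(1392036100, 1236248007229) ≈ 0.0011260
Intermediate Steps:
N = Rational(-124227, 37310) (N = Add(Mul(383, Rational(1, 410)), Mul(388, Pow(Add(-48, -43), -1))) = Add(Rational(383, 410), Mul(388, Pow(-91, -1))) = Add(Rational(383, 410), Mul(388, Rational(-1, 91))) = Add(Rational(383, 410), Rational(-388, 91)) = Rational(-124227, 37310) ≈ -3.3296)
Function('b')(F) = Add(-12, Pow(F, 2)) (Function('b')(F) = Add(Pow(F, 2), -12) = Add(-12, Pow(F, 2)))
Pow(Add(Function('j')(Function('g')(Function('U')(-3, 1)), Function('p')(7)), Function('b')(N)), -1) = Pow(Add(889, Add(-12, Pow(Rational(-124227, 37310), 2))), -1) = Pow(Add(889, Add(-12, Rational(15432347529, 1392036100))), -1) = Pow(Add(889, Rational(-1272085671, 1392036100)), -1) = Pow(Rational(1236248007229, 1392036100), -1) = Rational(1392036100, 1236248007229)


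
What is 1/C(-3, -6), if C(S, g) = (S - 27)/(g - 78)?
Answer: 14/5 ≈ 2.8000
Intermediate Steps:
C(S, g) = (-27 + S)/(-78 + g)
1/C(-3, -6) = 1/((-27 - 3)/(-78 - 6)) = 1/(-30/(-84)) = 1/(-1/84*(-30)) = 1/(5/14) = 14/5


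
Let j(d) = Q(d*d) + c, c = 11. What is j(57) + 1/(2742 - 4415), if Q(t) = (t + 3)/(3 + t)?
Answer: 20075/1673 ≈ 11.999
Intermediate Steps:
Q(t) = 1 (Q(t) = (3 + t)/(3 + t) = 1)
j(d) = 12 (j(d) = 1 + 11 = 12)
j(57) + 1/(2742 - 4415) = 12 + 1/(2742 - 4415) = 12 + 1/(-1673) = 12 - 1/1673 = 20075/1673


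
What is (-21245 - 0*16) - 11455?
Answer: -32700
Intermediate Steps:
(-21245 - 0*16) - 11455 = (-21245 - 1*0) - 11455 = (-21245 + 0) - 11455 = -21245 - 11455 = -32700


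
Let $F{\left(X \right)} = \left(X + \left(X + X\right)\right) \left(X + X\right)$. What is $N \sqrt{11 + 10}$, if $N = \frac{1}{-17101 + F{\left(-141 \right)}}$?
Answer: $\frac{\sqrt{21}}{102185} \approx 4.4846 \cdot 10^{-5}$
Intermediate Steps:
$F{\left(X \right)} = 6 X^{2}$ ($F{\left(X \right)} = \left(X + 2 X\right) 2 X = 3 X 2 X = 6 X^{2}$)
$N = \frac{1}{102185}$ ($N = \frac{1}{-17101 + 6 \left(-141\right)^{2}} = \frac{1}{-17101 + 6 \cdot 19881} = \frac{1}{-17101 + 119286} = \frac{1}{102185} \approx 9.7862 \cdot 10^{-6}$)
$N \sqrt{11 + 10} = \frac{\sqrt{11 + 10}}{102185} = \frac{\sqrt{21}}{102185}$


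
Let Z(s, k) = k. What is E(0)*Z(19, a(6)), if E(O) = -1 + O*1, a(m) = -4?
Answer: 4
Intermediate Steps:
E(O) = -1 + O
E(0)*Z(19, a(6)) = (-1 + 0)*(-4) = -1*(-4) = 4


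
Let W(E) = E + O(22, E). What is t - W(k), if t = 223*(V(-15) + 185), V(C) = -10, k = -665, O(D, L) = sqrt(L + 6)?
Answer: 39690 - I*sqrt(659) ≈ 39690.0 - 25.671*I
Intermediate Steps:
O(D, L) = sqrt(6 + L)
W(E) = E + sqrt(6 + E)
t = 39025 (t = 223*(-10 + 185) = 223*175 = 39025)
t - W(k) = 39025 - (-665 + sqrt(6 - 665)) = 39025 - (-665 + sqrt(-659)) = 39025 - (-665 + I*sqrt(659)) = 39025 + (665 - I*sqrt(659)) = 39690 - I*sqrt(659)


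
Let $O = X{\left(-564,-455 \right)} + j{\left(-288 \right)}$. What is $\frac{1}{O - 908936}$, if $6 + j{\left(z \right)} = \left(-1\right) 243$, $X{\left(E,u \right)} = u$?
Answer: $- \frac{1}{909640} \approx -1.0993 \cdot 10^{-6}$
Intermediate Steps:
$j{\left(z \right)} = -249$ ($j{\left(z \right)} = -6 - 243 = -249$)
$O = -704$ ($O = -455 - 249 = -704$)
$\frac{1}{O - 908936} = \frac{1}{-704 - 908936} = \frac{1}{-909640} = - \frac{1}{909640}$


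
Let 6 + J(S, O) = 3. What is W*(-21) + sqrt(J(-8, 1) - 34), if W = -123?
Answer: 2583 + I*sqrt(37) ≈ 2583.0 + 6.0828*I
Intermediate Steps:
J(S, O) = -3 (J(S, O) = -6 + 3 = -3)
W*(-21) + sqrt(J(-8, 1) - 34) = -123*(-21) + sqrt(-3 - 34) = 2583 + sqrt(-37) = 2583 + I*sqrt(37)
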